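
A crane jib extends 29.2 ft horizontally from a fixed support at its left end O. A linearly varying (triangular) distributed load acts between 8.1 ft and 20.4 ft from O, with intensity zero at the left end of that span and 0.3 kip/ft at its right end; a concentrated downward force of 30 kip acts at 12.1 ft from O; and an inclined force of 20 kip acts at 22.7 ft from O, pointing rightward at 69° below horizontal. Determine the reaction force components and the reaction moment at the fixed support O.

Resultant of the triangular load: ½ × 0.3 × 12.3 = 1.845 kip, acting at 16.3 ft from O (one-third of the span from the peak).
ΣF_x = 0: O_x + 20·cos69° = 0 → O_x = -7.167 kip.
ΣF_y = 0: O_y − ½·0.3·12.3 − 30 − 20·sin69° = 0 → O_y = 50.52 kip.
ΣM about O: M_O − (½·0.3·12.3)·16.3 − 30·12.1 − 20·sin69°·22.7 = 0 → M_O = 816.9 kip·ft.

O_x = -7.167 kip, O_y = 50.52 kip, M_O = 816.9 kip·ft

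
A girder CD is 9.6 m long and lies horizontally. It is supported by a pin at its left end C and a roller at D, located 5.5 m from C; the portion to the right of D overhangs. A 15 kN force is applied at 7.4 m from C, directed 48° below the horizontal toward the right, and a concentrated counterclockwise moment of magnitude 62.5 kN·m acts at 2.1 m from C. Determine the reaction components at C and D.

Taking moments about C: D_y·5.5 − 15·sin48°·7.4 + 62.5 = 0 → D_y = 19.9891/5.5 = 3.63438 ≈ 3.634 kN.
ΣF_y = 0: C_y + 3.63438 − 15·sin48° = 0 → C_y = 7.513 kN.
ΣF_x = 0: C_x + 15·cos48° = 0 → C_x = -10.04 kN.

C_x = -10.04 kN, C_y = 7.513 kN, D_y = 3.634 kN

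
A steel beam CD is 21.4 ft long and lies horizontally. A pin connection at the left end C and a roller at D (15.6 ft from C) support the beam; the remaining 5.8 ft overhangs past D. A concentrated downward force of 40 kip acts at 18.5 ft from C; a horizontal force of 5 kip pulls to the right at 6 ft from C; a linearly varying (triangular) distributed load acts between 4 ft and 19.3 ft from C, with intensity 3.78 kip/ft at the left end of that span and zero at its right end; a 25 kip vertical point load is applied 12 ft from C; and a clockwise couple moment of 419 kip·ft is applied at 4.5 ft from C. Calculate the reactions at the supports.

Resultant of the triangular load: ½ × 3.78 × 15.3 = 28.917 kip, acting at 9.1 ft from C (one-third of the span from the peak).
Taking moments about C: D_y·15.6 − 40·18.5 − (½·3.78·15.3)·9.1 − 25·12 − 419 = 0 → D_y = 1722.1447/15.6 = 110.394 ≈ 110.4 kip.
ΣF_y = 0: C_y + 110.394 − 40 − ½·3.78·15.3 − 25 = 0 → C_y = -16.48 kip.
ΣF_x = 0: C_x + 5 = 0 → C_x = -5.000 kip.

C_x = -5.000 kip, C_y = -16.48 kip, D_y = 110.4 kip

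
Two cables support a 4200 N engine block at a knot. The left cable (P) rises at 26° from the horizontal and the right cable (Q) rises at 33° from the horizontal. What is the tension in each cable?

T_P = 4109 N, T_Q = 4404 N

ΣF_x = 0: −T_P·cos26° + T_Q·cos33° = 0 → T_Q = 1.07169·T_P.
ΣF_y = 0: T_P·sin26° + T_Q·sin33° = 4200.
Substitute: T_P·(0.438371 + 1.07169·0.544639) = 4200 → T_P = 4109.37 ≈ 4109 N.
Then T_Q = 1.07169 × 4109.37 = 4404 N.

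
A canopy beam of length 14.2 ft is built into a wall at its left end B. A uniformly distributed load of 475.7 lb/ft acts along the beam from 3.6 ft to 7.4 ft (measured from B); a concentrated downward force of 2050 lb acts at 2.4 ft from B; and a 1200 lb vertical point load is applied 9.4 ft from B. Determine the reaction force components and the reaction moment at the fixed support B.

Resultant of the distributed load: 475.7 × 3.8 = 1807.66 lb at 5.5 ft from B.
ΣF_x = 0: B_x = 0.
ΣF_y = 0: B_y − 475.7·3.8 − 2050 − 1200 = 0 → B_y = 5058 lb.
ΣM about B: M_B − (475.7·3.8)·5.5 − 2050·2.4 − 1200·9.4 = 0 → M_B = 26140 lb·ft.

B_x = 0, B_y = 5058 lb, M_B = 26140 lb·ft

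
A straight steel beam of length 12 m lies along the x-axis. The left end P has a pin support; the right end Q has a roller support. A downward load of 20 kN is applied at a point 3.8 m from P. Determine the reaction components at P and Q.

ΣM about P: Q_y·12 − 20·3.8 = 0 → Q_y = 76/12 = 6.33333 ≈ 6.333 kN.
ΣF_y = 0: P_y + 6.33333 − 20 = 0 → P_y = 13.67 kN.
ΣF_x = 0: no horizontal applied forces, so P_x = 0.

P_x = 0, P_y = 13.67 kN, Q_y = 6.333 kN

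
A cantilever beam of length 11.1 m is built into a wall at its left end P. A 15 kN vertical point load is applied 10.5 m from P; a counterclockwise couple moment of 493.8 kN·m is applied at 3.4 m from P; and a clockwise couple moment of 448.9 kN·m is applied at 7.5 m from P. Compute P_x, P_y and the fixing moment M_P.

P_x = 0, P_y = 15.00 kN, M_P = 112.6 kN·m

ΣF_x = 0: P_x = 0.
ΣF_y = 0: P_y − 15 = 0 → P_y = 15.00 kN.
ΣM about P: M_P − 15·10.5 + 493.8 − 448.9 = 0 → M_P = 112.6 kN·m.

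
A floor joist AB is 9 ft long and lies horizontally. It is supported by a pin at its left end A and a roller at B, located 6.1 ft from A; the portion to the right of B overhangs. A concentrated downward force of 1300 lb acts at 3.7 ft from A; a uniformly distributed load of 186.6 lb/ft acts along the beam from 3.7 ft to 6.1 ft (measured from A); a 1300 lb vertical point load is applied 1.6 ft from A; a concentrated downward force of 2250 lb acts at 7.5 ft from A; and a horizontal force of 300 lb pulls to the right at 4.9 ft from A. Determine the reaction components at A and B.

Resultant of the distributed load: 186.6 × 2.4 = 447.84 lb at 4.9 ft from A.
ΣM about A: B_y·6.1 − 1300·3.7 − (186.6·2.4)·4.9 − 1300·1.6 − 2250·7.5 = 0 → B_y = 25959.416/6.1 = 4255.64 ≈ 4256 lb.
ΣF_y = 0: A_y + 4255.64 − 1300 − 186.6·2.4 − 1300 − 2250 = 0 → A_y = 1042 lb.
ΣF_x = 0: A_x + 300 = 0 → A_x = -300.0 lb.

A_x = -300.0 lb, A_y = 1042 lb, B_y = 4256 lb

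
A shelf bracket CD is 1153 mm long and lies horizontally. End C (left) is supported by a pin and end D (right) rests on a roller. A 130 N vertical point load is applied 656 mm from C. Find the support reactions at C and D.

ΣM about C: D_y·1153 − 130·656 = 0 → D_y = 85280/1153 = 73.9636 ≈ 73.96 N.
ΣF_y = 0: C_y + 73.9636 − 130 = 0 → C_y = 56.04 N.
ΣF_x = 0: no horizontal applied forces, so C_x = 0.

C_x = 0, C_y = 56.04 N, D_y = 73.96 N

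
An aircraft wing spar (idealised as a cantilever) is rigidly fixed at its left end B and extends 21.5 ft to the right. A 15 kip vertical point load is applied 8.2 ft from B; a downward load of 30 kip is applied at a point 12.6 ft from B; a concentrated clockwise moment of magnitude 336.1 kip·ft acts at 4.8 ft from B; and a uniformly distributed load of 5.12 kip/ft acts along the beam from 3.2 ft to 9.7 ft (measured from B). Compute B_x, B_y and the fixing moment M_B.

B_x = 0, B_y = 78.28 kip, M_B = 1052 kip·ft

Resultant of the distributed load: 5.12 × 6.5 = 33.28 kip at 6.45 ft from B.
ΣF_x = 0: B_x = 0.
ΣF_y = 0: B_y − 15 − 30 − 5.12·6.5 = 0 → B_y = 78.28 kip.
ΣM about B: M_B − 15·8.2 − 30·12.6 − 336.1 − (5.12·6.5)·6.45 = 0 → M_B = 1052 kip·ft.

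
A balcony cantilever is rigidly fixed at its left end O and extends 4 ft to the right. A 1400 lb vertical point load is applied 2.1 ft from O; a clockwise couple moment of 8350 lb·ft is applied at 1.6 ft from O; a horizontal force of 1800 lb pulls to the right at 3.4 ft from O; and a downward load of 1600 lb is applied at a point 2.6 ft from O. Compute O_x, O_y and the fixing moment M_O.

ΣF_x = 0: O_x + 1800 = 0 → O_x = -1800 lb.
ΣF_y = 0: O_y − 1400 − 1600 = 0 → O_y = 3000 lb.
ΣM about O: M_O − 1400·2.1 − 8350 − 1600·2.6 = 0 → M_O = 15450 lb·ft.

O_x = -1800 lb, O_y = 3000 lb, M_O = 15450 lb·ft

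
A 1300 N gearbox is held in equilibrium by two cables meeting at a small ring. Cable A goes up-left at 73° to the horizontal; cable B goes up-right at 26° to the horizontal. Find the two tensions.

T_A = 1183 N, T_B = 384.8 N

ΣF_x = 0: −T_A·cos73° + T_B·cos26° = 0 → T_B = 0.325293·T_A.
ΣF_y = 0: T_A·sin73° + T_B·sin26° = 1300.
Substitute: T_A·(0.956305 + 0.325293·0.438371) = 1300 → T_A = 1183 N.
Then T_B = 0.325293 × 1183 = 384.8 N.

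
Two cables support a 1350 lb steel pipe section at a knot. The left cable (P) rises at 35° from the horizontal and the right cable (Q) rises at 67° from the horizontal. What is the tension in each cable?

T_P = 539.3 lb, T_Q = 1131 lb

ΣF_x = 0: −T_P·cos35° + T_Q·cos67° = 0 → T_Q = 2.09646·T_P.
ΣF_y = 0: T_P·sin35° + T_Q·sin67° = 1350.
Substitute: T_P·(0.573576 + 2.09646·0.920505) = 1350 → T_P = 539.271 ≈ 539.3 lb.
Then T_Q = 2.09646 × 539.271 = 1131 lb.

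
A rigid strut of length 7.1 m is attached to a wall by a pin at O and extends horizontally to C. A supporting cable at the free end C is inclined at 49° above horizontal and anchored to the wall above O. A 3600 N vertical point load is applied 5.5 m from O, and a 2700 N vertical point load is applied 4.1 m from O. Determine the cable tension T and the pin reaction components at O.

T = 5761 N, O_x = 3780 N, O_y = 1952 N

ΣM about O: T·sin49°·7.1 − 3600·5.5 − 2700·4.1 = 0 → T = 30870/(7.1·0.75471) = 5761 N.
ΣF_x = 0: O_x − T·cos49° = 0 → O_x = 5761 × 0.656059 = 3780 N.
ΣF_y = 0: O_y + T·sin49° − 3600 − 2700 = 0 → O_y = 6300 − 5761 × 0.75471 = 1952 N.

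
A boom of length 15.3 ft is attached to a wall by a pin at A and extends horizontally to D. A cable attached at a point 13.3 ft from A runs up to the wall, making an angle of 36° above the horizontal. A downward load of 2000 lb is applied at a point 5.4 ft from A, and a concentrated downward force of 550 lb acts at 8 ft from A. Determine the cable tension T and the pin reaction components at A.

T = 1944 lb, A_x = 1573 lb, A_y = 1407 lb

ΣM about A: T·sin36°·13.3 − 2000·5.4 − 550·8 = 0 → T = 15200/(13.3·0.587785) = 1944.35 ≈ 1944 lb.
ΣF_x = 0: A_x − T·cos36° = 0 → A_x = 1944.35 × 0.809017 = 1573 lb.
ΣF_y = 0: A_y + T·sin36° − 2000 − 550 = 0 → A_y = 2550 − 1944.35 × 0.587785 = 1407 lb.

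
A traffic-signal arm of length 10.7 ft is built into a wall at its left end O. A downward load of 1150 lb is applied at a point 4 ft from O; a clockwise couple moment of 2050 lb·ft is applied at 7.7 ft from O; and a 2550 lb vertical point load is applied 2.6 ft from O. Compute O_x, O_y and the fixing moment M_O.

O_x = 0, O_y = 3700 lb, M_O = 13280 lb·ft

ΣF_x = 0: O_x = 0.
ΣF_y = 0: O_y − 1150 − 2550 = 0 → O_y = 3700 lb.
ΣM about O: M_O − 1150·4 − 2050 − 2550·2.6 = 0 → M_O = 13280 lb·ft.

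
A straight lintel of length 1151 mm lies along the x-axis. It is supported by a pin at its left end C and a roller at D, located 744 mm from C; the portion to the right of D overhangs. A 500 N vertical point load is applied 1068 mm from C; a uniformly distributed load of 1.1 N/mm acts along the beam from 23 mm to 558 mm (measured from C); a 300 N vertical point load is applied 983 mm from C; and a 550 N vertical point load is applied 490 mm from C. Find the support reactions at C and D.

C_x = 0, C_y = 232.4 N, D_y = 1706 N

Resultant of the distributed load: 1.1 × 535 = 588.5 N at 290.5 mm from C.
ΣM about C: D_y·744 − 500·1068 − (1.1·535)·290.5 − 300·983 − 550·490 = 0 → D_y = 1269359.25/744 = 1706.13 ≈ 1706 N.
ΣF_y = 0: C_y + 1706.13 − 500 − 1.1·535 − 300 − 550 = 0 → C_y = 232.4 N.
ΣF_x = 0: no horizontal applied forces, so C_x = 0.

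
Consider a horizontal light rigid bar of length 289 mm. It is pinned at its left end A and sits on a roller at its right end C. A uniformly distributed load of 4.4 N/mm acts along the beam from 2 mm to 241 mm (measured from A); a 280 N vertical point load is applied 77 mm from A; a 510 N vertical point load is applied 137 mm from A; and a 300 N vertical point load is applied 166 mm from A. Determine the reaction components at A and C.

A_x = 0, A_y = 1211 N, C_y = 930.8 N

Resultant of the distributed load: 4.4 × 239 = 1051.6 N at 121.5 mm from A.
Taking moments about A: C_y·289 − (4.4·239)·121.5 − 280·77 − 510·137 − 300·166 = 0 → C_y = 268999.4/289 = 930.794 ≈ 930.8 N.
ΣF_y = 0: A_y + 930.794 − 4.4·239 − 280 − 510 − 300 = 0 → A_y = 1211 N.
ΣF_x = 0: no horizontal applied forces, so A_x = 0.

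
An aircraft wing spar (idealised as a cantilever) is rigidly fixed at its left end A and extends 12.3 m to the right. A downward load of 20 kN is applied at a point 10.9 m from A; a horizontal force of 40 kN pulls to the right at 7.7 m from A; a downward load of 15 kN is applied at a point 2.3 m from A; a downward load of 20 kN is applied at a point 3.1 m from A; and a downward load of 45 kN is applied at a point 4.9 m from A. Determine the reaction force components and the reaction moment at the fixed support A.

A_x = -40.00 kN, A_y = 100.0 kN, M_A = 535.0 kN·m

ΣF_x = 0: A_x + 40 = 0 → A_x = -40.00 kN.
ΣF_y = 0: A_y − 20 − 15 − 20 − 45 = 0 → A_y = 100.0 kN.
ΣM about A: M_A − 20·10.9 − 15·2.3 − 20·3.1 − 45·4.9 = 0 → M_A = 535.0 kN·m.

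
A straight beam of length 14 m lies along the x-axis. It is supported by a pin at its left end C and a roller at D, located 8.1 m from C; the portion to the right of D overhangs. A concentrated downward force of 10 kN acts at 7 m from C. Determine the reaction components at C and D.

ΣM about C: D_y·8.1 − 10·7 = 0 → D_y = 70/8.1 = 8.64198 ≈ 8.642 kN.
ΣF_y = 0: C_y + 8.64198 − 10 = 0 → C_y = 1.358 kN.
ΣF_x = 0: no horizontal applied forces, so C_x = 0.

C_x = 0, C_y = 1.358 kN, D_y = 8.642 kN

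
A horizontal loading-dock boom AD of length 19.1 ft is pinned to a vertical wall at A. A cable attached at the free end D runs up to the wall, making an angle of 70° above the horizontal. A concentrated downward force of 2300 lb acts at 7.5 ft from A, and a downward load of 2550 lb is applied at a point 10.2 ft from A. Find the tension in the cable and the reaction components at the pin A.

T = 2410 lb, A_x = 824.4 lb, A_y = 2585 lb

ΣM about A: T·sin70°·19.1 − 2300·7.5 − 2550·10.2 = 0 → T = 43260/(19.1·0.939693) = 2410.28 ≈ 2410 lb.
ΣF_x = 0: A_x − T·cos70° = 0 → A_x = 2410.28 × 0.34202 = 824.4 lb.
ΣF_y = 0: A_y + T·sin70° − 2300 − 2550 = 0 → A_y = 4850 − 2410.28 × 0.939693 = 2585 lb.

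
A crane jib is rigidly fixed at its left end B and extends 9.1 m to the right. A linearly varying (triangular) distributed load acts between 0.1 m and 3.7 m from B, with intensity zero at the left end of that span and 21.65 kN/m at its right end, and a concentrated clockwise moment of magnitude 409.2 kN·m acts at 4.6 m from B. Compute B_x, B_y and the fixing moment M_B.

B_x = 0, B_y = 38.97 kN, M_B = 506.6 kN·m

Resultant of the triangular load: ½ × 21.65 × 3.6 = 38.97 kN, acting at 2.5 m from B (one-third of the span from the peak).
ΣF_x = 0: B_x = 0.
ΣF_y = 0: B_y − ½·21.65·3.6 = 0 → B_y = 38.97 kN.
ΣM about B: M_B − (½·21.65·3.6)·2.5 − 409.2 = 0 → M_B = 506.6 kN·m.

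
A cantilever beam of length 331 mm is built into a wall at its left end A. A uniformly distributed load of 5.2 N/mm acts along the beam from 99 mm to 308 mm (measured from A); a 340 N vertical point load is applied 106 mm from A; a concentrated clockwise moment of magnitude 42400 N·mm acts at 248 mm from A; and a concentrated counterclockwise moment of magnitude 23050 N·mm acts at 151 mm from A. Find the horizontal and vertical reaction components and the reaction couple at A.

Resultant of the distributed load: 5.2 × 209 = 1086.8 N at 203.5 mm from A.
ΣF_x = 0: A_x = 0.
ΣF_y = 0: A_y − 5.2·209 − 340 = 0 → A_y = 1427 N.
ΣM about A: M_A − (5.2·209)·203.5 − 340·106 − 42400 + 23050 = 0 → M_A = 276600 N·mm.

A_x = 0, A_y = 1427 N, M_A = 276600 N·mm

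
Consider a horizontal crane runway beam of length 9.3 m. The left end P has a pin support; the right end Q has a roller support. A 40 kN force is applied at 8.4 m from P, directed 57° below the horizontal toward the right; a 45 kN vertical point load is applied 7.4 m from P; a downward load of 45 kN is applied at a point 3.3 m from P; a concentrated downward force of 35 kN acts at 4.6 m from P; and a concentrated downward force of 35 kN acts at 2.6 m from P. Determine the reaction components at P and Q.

Taking moments about P: Q_y·9.3 − 40·sin57°·8.4 − 45·7.4 − 45·3.3 − 35·4.6 − 35·2.6 = 0 → Q_y = 1015.29/9.3 = 109.171 ≈ 109.2 kN.
ΣF_y = 0: P_y + 109.171 − 40·sin57° − 45 − 45 − 35 − 35 = 0 → P_y = 84.38 kN.
ΣF_x = 0: P_x + 40·cos57° = 0 → P_x = -21.79 kN.

P_x = -21.79 kN, P_y = 84.38 kN, Q_y = 109.2 kN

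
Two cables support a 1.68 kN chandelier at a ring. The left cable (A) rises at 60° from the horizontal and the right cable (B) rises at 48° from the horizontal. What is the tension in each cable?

ΣF_x = 0: −T_A·cos60° + T_B·cos48° = 0 → T_B = 0.747238·T_A.
ΣF_y = 0: T_A·sin60° + T_B·sin48° = 1.68.
Substitute: T_A·(0.866025 + 0.747238·0.743145) = 1.68 → T_A = 1.18199 ≈ 1.182 kN.
Then T_B = 0.747238 × 1.18199 = 0.8832 kN.

T_A = 1.182 kN, T_B = 0.8832 kN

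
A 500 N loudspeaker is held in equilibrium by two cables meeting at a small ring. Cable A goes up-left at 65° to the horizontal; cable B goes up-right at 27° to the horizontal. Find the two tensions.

T_A = 445.8 N, T_B = 211.4 N

ΣF_x = 0: −T_A·cos65° + T_B·cos27° = 0 → T_B = 0.474316·T_A.
ΣF_y = 0: T_A·sin65° + T_B·sin27° = 500.
Substitute: T_A·(0.906308 + 0.474316·0.45399) = 500 → T_A = 445.775 ≈ 445.8 N.
Then T_B = 0.474316 × 445.775 = 211.4 N.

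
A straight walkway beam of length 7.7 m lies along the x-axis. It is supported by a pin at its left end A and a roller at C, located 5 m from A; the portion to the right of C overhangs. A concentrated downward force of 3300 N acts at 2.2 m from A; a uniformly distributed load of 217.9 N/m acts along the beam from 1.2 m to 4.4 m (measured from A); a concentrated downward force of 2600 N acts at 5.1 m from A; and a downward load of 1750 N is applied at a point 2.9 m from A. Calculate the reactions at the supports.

Resultant of the distributed load: 217.9 × 3.2 = 697.28 N at 2.8 m from A.
ΣM about A: C_y·5 − 3300·2.2 − (217.9·3.2)·2.8 − 2600·5.1 − 1750·2.9 = 0 → C_y = 27547.384/5 = 5509.48 ≈ 5509 N.
ΣF_y = 0: A_y + 5509.48 − 3300 − 217.9·3.2 − 2600 − 1750 = 0 → A_y = 2838 N.
ΣF_x = 0: no horizontal applied forces, so A_x = 0.

A_x = 0, A_y = 2838 N, C_y = 5509 N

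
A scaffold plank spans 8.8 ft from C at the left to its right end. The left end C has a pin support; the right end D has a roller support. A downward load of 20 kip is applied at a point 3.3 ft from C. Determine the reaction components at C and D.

Taking moments about C: D_y·8.8 − 20·3.3 = 0 → D_y = 66/8.8 = 7.500 kip.
ΣF_y = 0: C_y + 7.5 − 20 = 0 → C_y = 12.50 kip.
ΣF_x = 0: no horizontal applied forces, so C_x = 0.

C_x = 0, C_y = 12.50 kip, D_y = 7.500 kip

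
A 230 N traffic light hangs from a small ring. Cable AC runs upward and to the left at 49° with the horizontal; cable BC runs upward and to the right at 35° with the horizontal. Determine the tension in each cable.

T_AC = 189.4 N, T_BC = 151.7 N

ΣF_x = 0: −T_AC·cos49° + T_BC·cos35° = 0 → T_BC = 0.8009·T_AC.
ΣF_y = 0: T_AC·sin49° + T_BC·sin35° = 230.
Substitute: T_AC·(0.75471 + 0.8009·0.573576) = 230 → T_AC = 189.443 ≈ 189.4 N.
Then T_BC = 0.8009 × 189.443 = 151.7 N.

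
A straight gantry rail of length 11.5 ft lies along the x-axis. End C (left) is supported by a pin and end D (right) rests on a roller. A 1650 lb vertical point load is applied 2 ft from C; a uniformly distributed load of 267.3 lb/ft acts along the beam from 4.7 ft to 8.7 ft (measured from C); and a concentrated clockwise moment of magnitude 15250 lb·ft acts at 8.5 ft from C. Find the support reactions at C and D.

Resultant of the distributed load: 267.3 × 4 = 1069.2 lb at 6.7 ft from C.
Taking moments about C: D_y·11.5 − 1650·2 − (267.3·4)·6.7 − 15250 = 0 → D_y = 25713.64/11.5 = 2235.97 ≈ 2236 lb.
ΣF_y = 0: C_y + 2235.97 − 1650 − 267.3·4 = 0 → C_y = 483.2 lb.
ΣF_x = 0: no horizontal applied forces, so C_x = 0.

C_x = 0, C_y = 483.2 lb, D_y = 2236 lb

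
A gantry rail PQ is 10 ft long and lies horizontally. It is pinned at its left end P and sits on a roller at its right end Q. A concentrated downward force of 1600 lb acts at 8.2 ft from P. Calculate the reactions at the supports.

P_x = 0, P_y = 288.0 lb, Q_y = 1312 lb

Moments about P: Q_y·10 − 1600·8.2 = 0 → Q_y = 13120/10 = 1312 lb.
ΣF_y = 0: P_y + 1312 − 1600 = 0 → P_y = 288.0 lb.
ΣF_x = 0: no horizontal applied forces, so P_x = 0.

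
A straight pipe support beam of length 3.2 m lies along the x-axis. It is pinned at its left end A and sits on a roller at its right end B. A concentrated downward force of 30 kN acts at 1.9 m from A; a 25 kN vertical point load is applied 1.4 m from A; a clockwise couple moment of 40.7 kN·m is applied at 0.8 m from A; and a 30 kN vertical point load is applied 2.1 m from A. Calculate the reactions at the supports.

Taking moments about A: B_y·3.2 − 30·1.9 − 25·1.4 − 40.7 − 30·2.1 = 0 → B_y = 195.7/3.2 = 61.1562 ≈ 61.16 kN.
ΣF_y = 0: A_y + 61.1562 − 30 − 25 − 30 = 0 → A_y = 23.84 kN.
ΣF_x = 0: no horizontal applied forces, so A_x = 0.

A_x = 0, A_y = 23.84 kN, B_y = 61.16 kN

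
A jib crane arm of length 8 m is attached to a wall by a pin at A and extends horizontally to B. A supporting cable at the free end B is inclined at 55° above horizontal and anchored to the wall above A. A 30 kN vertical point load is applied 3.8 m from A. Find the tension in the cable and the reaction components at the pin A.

ΣM about A: T·sin55°·8 − 30·3.8 = 0 → T = 114/(8·0.819152) = 17.396 ≈ 17.40 kN.
ΣF_x = 0: A_x − T·cos55° = 0 → A_x = 17.396 × 0.573576 = 9.978 kN.
ΣF_y = 0: A_y + T·sin55° − 30 = 0 → A_y = 30 − 17.396 × 0.819152 = 15.75 kN.

T = 17.40 kN, A_x = 9.978 kN, A_y = 15.75 kN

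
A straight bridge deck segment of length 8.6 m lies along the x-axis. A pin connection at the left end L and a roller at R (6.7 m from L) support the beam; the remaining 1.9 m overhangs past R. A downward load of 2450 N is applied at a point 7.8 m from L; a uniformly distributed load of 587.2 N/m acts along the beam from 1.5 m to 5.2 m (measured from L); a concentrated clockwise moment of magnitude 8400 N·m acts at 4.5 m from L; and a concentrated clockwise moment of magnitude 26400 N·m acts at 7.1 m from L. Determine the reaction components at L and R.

Resultant of the distributed load: 587.2 × 3.7 = 2172.64 N at 3.35 m from L.
Taking moments about L: R_y·6.7 − 2450·7.8 − (587.2·3.7)·3.35 − 8400 − 26400 = 0 → R_y = 61188.344/6.7 = 9132.59 ≈ 9133 N.
ΣF_y = 0: L_y + 9132.59 − 2450 − 587.2·3.7 = 0 → L_y = -4510 N.
ΣF_x = 0: no horizontal applied forces, so L_x = 0.

L_x = 0, L_y = -4510 N, R_y = 9133 N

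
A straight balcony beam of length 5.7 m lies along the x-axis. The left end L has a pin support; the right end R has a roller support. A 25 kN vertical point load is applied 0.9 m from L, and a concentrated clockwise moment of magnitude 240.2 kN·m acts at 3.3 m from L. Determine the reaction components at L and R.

ΣM about L: R_y·5.7 − 25·0.9 − 240.2 = 0 → R_y = 262.7/5.7 = 46.0877 ≈ 46.09 kN.
ΣF_y = 0: L_y + 46.0877 − 25 = 0 → L_y = -21.09 kN.
ΣF_x = 0: no horizontal applied forces, so L_x = 0.

L_x = 0, L_y = -21.09 kN, R_y = 46.09 kN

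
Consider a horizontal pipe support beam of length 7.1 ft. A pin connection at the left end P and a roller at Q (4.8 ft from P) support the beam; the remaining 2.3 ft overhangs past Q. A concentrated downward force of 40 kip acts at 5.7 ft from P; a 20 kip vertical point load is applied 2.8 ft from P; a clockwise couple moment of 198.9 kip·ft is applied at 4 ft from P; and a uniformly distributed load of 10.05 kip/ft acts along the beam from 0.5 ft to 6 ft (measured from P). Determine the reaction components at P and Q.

Resultant of the distributed load: 10.05 × 5.5 = 55.275 kip at 3.25 ft from P.
ΣM about P: Q_y·4.8 − 40·5.7 − 20·2.8 − 198.9 − (10.05·5.5)·3.25 = 0 → Q_y = 662.54375/4.8 = 138.03 ≈ 138.0 kip.
ΣF_y = 0: P_y + 138.03 − 40 − 20 − 10.05·5.5 = 0 → P_y = -22.75 kip.
ΣF_x = 0: no horizontal applied forces, so P_x = 0.

P_x = 0, P_y = -22.75 kip, Q_y = 138.0 kip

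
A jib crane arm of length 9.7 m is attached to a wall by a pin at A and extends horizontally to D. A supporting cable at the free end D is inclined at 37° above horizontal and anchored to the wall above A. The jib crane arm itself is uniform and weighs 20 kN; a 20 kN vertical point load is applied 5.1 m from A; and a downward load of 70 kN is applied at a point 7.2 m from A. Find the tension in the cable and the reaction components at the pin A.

ΣM about A: T·sin37°·9.7 − 20·4.85 − 20·5.1 − 70·7.2 = 0 → T = 703/(9.7·0.601815) = 120.426 ≈ 120.4 kN.
ΣF_x = 0: A_x − T·cos37° = 0 → A_x = 120.426 × 0.798636 = 96.18 kN.
ΣF_y = 0: A_y + T·sin37° − 20 − 20 − 70 = 0 → A_y = 110 − 120.426 × 0.601815 = 37.53 kN.

T = 120.4 kN, A_x = 96.18 kN, A_y = 37.53 kN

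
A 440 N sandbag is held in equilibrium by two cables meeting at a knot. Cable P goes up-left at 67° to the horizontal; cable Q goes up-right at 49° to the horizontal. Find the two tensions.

ΣF_x = 0: −T_P·cos67° + T_Q·cos49° = 0 → T_Q = 0.595573·T_P.
ΣF_y = 0: T_P·sin67° + T_Q·sin49° = 440.
Substitute: T_P·(0.920505 + 0.595573·0.75471) = 440 → T_P = 321.17 ≈ 321.2 N.
Then T_Q = 0.595573 × 321.17 = 191.3 N.

T_P = 321.2 N, T_Q = 191.3 N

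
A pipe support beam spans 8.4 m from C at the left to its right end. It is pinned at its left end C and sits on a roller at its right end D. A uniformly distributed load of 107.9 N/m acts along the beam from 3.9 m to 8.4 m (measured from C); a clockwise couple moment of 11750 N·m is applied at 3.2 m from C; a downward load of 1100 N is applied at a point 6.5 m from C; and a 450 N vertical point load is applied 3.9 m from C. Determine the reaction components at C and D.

Resultant of the distributed load: 107.9 × 4.5 = 485.55 N at 6.15 m from C.
Moments about C: D_y·8.4 − (107.9·4.5)·6.15 − 11750 − 1100·6.5 − 450·3.9 = 0 → D_y = 23641.1325/8.4 = 2814.42 ≈ 2814 N.
ΣF_y = 0: C_y + 2814.42 − 107.9·4.5 − 1100 − 450 = 0 → C_y = -778.9 N.
ΣF_x = 0: no horizontal applied forces, so C_x = 0.

C_x = 0, C_y = -778.9 N, D_y = 2814 N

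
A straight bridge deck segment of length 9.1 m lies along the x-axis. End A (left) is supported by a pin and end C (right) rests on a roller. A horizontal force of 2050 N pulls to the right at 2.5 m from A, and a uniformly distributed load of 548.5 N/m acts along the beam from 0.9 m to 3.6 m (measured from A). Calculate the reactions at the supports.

Resultant of the distributed load: 548.5 × 2.7 = 1480.95 N at 2.25 m from A.
Moments about A: C_y·9.1 − (548.5·2.7)·2.25 = 0 → C_y = 3332.1375/9.1 = 366.169 ≈ 366.2 N.
ΣF_y = 0: A_y + 366.169 − 548.5·2.7 = 0 → A_y = 1115 N.
ΣF_x = 0: A_x + 2050 = 0 → A_x = -2050 N.

A_x = -2050 N, A_y = 1115 N, C_y = 366.2 N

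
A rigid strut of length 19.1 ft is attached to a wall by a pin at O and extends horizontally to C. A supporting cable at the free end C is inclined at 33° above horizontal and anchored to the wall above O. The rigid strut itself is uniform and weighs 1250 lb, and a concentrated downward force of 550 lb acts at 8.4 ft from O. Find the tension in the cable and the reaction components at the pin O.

T = 1592 lb, O_x = 1335 lb, O_y = 933.1 lb

ΣM about O: T·sin33°·19.1 − 1250·9.55 − 550·8.4 = 0 → T = 16557.5/(19.1·0.544639) = 1591.67 ≈ 1592 lb.
ΣF_x = 0: O_x − T·cos33° = 0 → O_x = 1591.67 × 0.838671 = 1335 lb.
ΣF_y = 0: O_y + T·sin33° − 1250 − 550 = 0 → O_y = 1800 − 1591.67 × 0.544639 = 933.1 lb.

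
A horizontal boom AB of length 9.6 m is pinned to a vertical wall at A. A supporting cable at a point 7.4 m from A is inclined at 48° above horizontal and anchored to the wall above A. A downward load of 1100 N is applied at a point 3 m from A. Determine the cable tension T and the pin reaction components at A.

T = 600.1 N, A_x = 401.5 N, A_y = 654.1 N

ΣM about A: T·sin48°·7.4 − 1100·3 = 0 → T = 3300/(7.4·0.743145) = 600.079 ≈ 600.1 N.
ΣF_x = 0: A_x − T·cos48° = 0 → A_x = 600.079 × 0.669131 = 401.5 N.
ΣF_y = 0: A_y + T·sin48° − 1100 = 0 → A_y = 1100 − 600.079 × 0.743145 = 654.1 N.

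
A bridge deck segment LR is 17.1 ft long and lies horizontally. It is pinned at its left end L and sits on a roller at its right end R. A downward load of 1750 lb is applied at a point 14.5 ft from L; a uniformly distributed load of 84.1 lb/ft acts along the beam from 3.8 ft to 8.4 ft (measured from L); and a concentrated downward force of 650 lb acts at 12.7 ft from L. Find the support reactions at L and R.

Resultant of the distributed load: 84.1 × 4.6 = 386.86 lb at 6.1 ft from L.
ΣM about L: R_y·17.1 − 1750·14.5 − (84.1·4.6)·6.1 − 650·12.7 = 0 → R_y = 35989.846/17.1 = 2104.67 ≈ 2105 lb.
ΣF_y = 0: L_y + 2104.67 − 1750 − 84.1·4.6 − 650 = 0 → L_y = 682.2 lb.
ΣF_x = 0: no horizontal applied forces, so L_x = 0.

L_x = 0, L_y = 682.2 lb, R_y = 2105 lb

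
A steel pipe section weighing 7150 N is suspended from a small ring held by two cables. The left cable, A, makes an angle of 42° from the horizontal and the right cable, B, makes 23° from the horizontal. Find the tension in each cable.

ΣF_x = 0: −T_A·cos42° + T_B·cos23° = 0 → T_B = 0.807323·T_A.
ΣF_y = 0: T_A·sin42° + T_B·sin23° = 7150.
Substitute: T_A·(0.669131 + 0.807323·0.390731) = 7150 → T_A = 7262 N.
Then T_B = 0.807323 × 7262 = 5863 N.

T_A = 7262 N, T_B = 5863 N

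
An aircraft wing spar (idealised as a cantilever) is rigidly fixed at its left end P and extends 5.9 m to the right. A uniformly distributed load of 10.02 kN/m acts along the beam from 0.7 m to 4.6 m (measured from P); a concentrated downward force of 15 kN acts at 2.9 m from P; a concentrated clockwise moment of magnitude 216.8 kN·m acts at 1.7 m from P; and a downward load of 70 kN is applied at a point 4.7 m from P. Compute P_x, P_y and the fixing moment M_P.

Resultant of the distributed load: 10.02 × 3.9 = 39.078 kN at 2.65 m from P.
ΣF_x = 0: P_x = 0.
ΣF_y = 0: P_y − 10.02·3.9 − 15 − 70 = 0 → P_y = 124.1 kN.
ΣM about P: M_P − (10.02·3.9)·2.65 − 15·2.9 − 216.8 − 70·4.7 = 0 → M_P = 692.9 kN·m.

P_x = 0, P_y = 124.1 kN, M_P = 692.9 kN·m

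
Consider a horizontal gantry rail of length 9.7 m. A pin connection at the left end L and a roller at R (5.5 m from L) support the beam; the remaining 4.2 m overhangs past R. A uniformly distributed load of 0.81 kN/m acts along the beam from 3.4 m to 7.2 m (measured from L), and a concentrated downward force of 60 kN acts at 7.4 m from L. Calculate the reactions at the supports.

L_x = 0, L_y = -20.62 kN, R_y = 83.69 kN

Resultant of the distributed load: 0.81 × 3.8 = 3.078 kN at 5.3 m from L.
ΣM about L: R_y·5.5 − (0.81·3.8)·5.3 − 60·7.4 = 0 → R_y = 460.3134/5.5 = 83.6933 ≈ 83.69 kN.
ΣF_y = 0: L_y + 83.6933 − 0.81·3.8 − 60 = 0 → L_y = -20.62 kN.
ΣF_x = 0: no horizontal applied forces, so L_x = 0.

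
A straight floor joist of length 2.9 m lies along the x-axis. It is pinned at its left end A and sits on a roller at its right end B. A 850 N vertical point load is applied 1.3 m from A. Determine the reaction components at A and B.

A_x = 0, A_y = 469.0 N, B_y = 381.0 N

Moments about A: B_y·2.9 − 850·1.3 = 0 → B_y = 1105/2.9 = 381.034 ≈ 381.0 N.
ΣF_y = 0: A_y + 381.034 − 850 = 0 → A_y = 469.0 N.
ΣF_x = 0: no horizontal applied forces, so A_x = 0.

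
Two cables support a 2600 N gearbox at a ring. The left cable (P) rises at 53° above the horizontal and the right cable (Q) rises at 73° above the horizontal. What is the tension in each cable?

ΣF_x = 0: −T_P·cos53° + T_Q·cos73° = 0 → T_Q = 2.05839·T_P.
ΣF_y = 0: T_P·sin53° + T_Q·sin73° = 2600.
Substitute: T_P·(0.798636 + 2.05839·0.956305) = 2600 → T_P = 939.617 ≈ 939.6 N.
Then T_Q = 2.05839 × 939.617 = 1934 N.

T_P = 939.6 N, T_Q = 1934 N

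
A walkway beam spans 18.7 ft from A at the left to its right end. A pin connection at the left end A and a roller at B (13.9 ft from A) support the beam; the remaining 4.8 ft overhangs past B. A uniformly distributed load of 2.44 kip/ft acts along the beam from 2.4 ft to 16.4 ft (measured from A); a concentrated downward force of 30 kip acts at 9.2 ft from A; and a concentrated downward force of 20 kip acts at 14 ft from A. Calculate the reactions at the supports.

Resultant of the distributed load: 2.44 × 14 = 34.16 kip at 9.4 ft from A.
Moments about A: B_y·13.9 − (2.44·14)·9.4 − 30·9.2 − 20·14 = 0 → B_y = 877.104/13.9 = 63.101 ≈ 63.10 kip.
ΣF_y = 0: A_y + 63.101 − 2.44·14 − 30 − 20 = 0 → A_y = 21.06 kip.
ΣF_x = 0: no horizontal applied forces, so A_x = 0.

A_x = 0, A_y = 21.06 kip, B_y = 63.10 kip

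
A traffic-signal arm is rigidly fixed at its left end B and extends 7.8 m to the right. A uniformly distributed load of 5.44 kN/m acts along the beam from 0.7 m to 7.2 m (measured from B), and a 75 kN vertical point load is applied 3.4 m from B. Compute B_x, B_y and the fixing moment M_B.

Resultant of the distributed load: 5.44 × 6.5 = 35.36 kN at 3.95 m from B.
ΣF_x = 0: B_x = 0.
ΣF_y = 0: B_y − 5.44·6.5 − 75 = 0 → B_y = 110.4 kN.
ΣM about B: M_B − (5.44·6.5)·3.95 − 75·3.4 = 0 → M_B = 394.7 kN·m.

B_x = 0, B_y = 110.4 kN, M_B = 394.7 kN·m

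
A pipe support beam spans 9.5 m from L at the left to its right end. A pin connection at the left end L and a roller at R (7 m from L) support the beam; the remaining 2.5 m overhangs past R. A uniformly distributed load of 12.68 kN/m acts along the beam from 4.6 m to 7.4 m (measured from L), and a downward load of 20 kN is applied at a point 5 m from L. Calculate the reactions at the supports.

Resultant of the distributed load: 12.68 × 2.8 = 35.504 kN at 6 m from L.
Moments about L: R_y·7 − (12.68·2.8)·6 − 20·5 = 0 → R_y = 313.024/7 = 44.7177 ≈ 44.72 kN.
ΣF_y = 0: L_y + 44.7177 − 12.68·2.8 − 20 = 0 → L_y = 10.79 kN.
ΣF_x = 0: no horizontal applied forces, so L_x = 0.

L_x = 0, L_y = 10.79 kN, R_y = 44.72 kN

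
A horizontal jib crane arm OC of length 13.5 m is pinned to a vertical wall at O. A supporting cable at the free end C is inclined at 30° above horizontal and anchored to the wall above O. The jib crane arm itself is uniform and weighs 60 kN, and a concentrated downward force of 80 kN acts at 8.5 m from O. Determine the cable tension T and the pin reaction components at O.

T = 160.7 kN, O_x = 139.2 kN, O_y = 59.63 kN

ΣM about O: T·sin30°·13.5 − 60·6.75 − 80·8.5 = 0 → T = 1085/(13.5·0.5) = 160.741 ≈ 160.7 kN.
ΣF_x = 0: O_x − T·cos30° = 0 → O_x = 160.741 × 0.866025 = 139.2 kN.
ΣF_y = 0: O_y + T·sin30° − 60 − 80 = 0 → O_y = 140 − 160.741 × 0.5 = 59.63 kN.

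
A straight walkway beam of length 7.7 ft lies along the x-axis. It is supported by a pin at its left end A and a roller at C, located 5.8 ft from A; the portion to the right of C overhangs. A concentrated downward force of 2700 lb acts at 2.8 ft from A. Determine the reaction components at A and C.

ΣM about A: C_y·5.8 − 2700·2.8 = 0 → C_y = 7560/5.8 = 1303.45 ≈ 1303 lb.
ΣF_y = 0: A_y + 1303.45 − 2700 = 0 → A_y = 1397 lb.
ΣF_x = 0: no horizontal applied forces, so A_x = 0.

A_x = 0, A_y = 1397 lb, C_y = 1303 lb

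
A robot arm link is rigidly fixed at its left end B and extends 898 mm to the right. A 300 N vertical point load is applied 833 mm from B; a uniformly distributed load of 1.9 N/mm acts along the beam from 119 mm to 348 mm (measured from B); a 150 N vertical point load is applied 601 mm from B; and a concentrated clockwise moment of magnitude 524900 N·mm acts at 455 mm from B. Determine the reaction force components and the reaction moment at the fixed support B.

B_x = 0, B_y = 885.1 N, M_B = 966500 N·mm

Resultant of the distributed load: 1.9 × 229 = 435.1 N at 233.5 mm from B.
ΣF_x = 0: B_x = 0.
ΣF_y = 0: B_y − 300 − 1.9·229 − 150 = 0 → B_y = 885.1 N.
ΣM about B: M_B − 300·833 − (1.9·229)·233.5 − 150·601 − 524900 = 0 → M_B = 966500 N·mm.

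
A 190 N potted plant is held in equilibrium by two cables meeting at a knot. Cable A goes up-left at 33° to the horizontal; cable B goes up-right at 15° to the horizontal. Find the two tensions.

T_A = 247.0 N, T_B = 214.4 N

ΣF_x = 0: −T_A·cos33° + T_B·cos15° = 0 → T_B = 0.868256·T_A.
ΣF_y = 0: T_A·sin33° + T_B·sin15° = 190.
Substitute: T_A·(0.544639 + 0.868256·0.258819) = 190 → T_A = 246.958 ≈ 247.0 N.
Then T_B = 0.868256 × 246.958 = 214.4 N.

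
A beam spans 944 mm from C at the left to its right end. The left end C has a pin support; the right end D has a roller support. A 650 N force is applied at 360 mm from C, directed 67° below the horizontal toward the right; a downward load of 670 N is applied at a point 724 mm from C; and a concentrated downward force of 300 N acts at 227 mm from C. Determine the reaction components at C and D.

ΣM about C: D_y·944 − 650·sin67°·360 − 670·724 − 300·227 = 0 → D_y = 768578/944 = 814.172 ≈ 814.2 N.
ΣF_y = 0: C_y + 814.172 − 650·sin67° − 670 − 300 = 0 → C_y = 754.2 N.
ΣF_x = 0: C_x + 650·cos67° = 0 → C_x = -254.0 N.

C_x = -254.0 N, C_y = 754.2 N, D_y = 814.2 N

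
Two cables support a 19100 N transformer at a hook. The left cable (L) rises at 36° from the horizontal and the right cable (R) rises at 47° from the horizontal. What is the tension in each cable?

ΣF_x = 0: −T_L·cos36° + T_R·cos47° = 0 → T_R = 1.18624·T_L.
ΣF_y = 0: T_L·sin36° + T_R·sin47° = 19100.
Substitute: T_L·(0.587785 + 1.18624·0.731354) = 19100 → T_L = 13124 ≈ 13120 N.
Then T_R = 1.18624 × 13124 = 15570 N.

T_L = 13120 N, T_R = 15570 N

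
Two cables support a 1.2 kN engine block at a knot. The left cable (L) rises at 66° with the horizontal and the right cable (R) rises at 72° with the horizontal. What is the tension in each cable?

T_L = 0.5542 kN, T_R = 0.7294 kN

ΣF_x = 0: −T_L·cos66° + T_R·cos72° = 0 → T_R = 1.31623·T_L.
ΣF_y = 0: T_L·sin66° + T_R·sin72° = 1.2.
Substitute: T_L·(0.913545 + 1.31623·0.951057) = 1.2 → T_L = 0.554182 ≈ 0.5542 kN.
Then T_R = 1.31623 × 0.554182 = 0.7294 kN.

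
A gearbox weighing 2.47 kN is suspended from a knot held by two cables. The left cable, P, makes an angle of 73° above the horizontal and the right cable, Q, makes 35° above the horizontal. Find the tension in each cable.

T_P = 2.127 kN, T_Q = 0.7593 kN

ΣF_x = 0: −T_P·cos73° + T_Q·cos35° = 0 → T_Q = 0.35692·T_P.
ΣF_y = 0: T_P·sin73° + T_Q·sin35° = 2.47.
Substitute: T_P·(0.956305 + 0.35692·0.573576) = 2.47 → T_P = 2.12743 ≈ 2.127 kN.
Then T_Q = 0.35692 × 2.12743 = 0.7593 kN.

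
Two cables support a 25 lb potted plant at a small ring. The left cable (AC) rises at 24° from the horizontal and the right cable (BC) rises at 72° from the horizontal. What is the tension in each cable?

ΣF_x = 0: −T_AC·cos24° + T_BC·cos72° = 0 → T_BC = 2.9563·T_AC.
ΣF_y = 0: T_AC·sin24° + T_BC·sin72° = 25.
Substitute: T_AC·(0.406737 + 2.9563·0.951057) = 25 → T_AC = 7.76796 ≈ 7.768 lb.
Then T_BC = 2.9563 × 7.76796 = 22.96 lb.

T_AC = 7.768 lb, T_BC = 22.96 lb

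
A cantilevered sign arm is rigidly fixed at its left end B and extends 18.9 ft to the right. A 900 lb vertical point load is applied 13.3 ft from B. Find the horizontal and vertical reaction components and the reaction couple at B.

B_x = 0, B_y = 900.0 lb, M_B = 11970 lb·ft

ΣF_x = 0: B_x = 0.
ΣF_y = 0: B_y − 900 = 0 → B_y = 900.0 lb.
ΣM about B: M_B − 900·13.3 = 0 → M_B = 11970 lb·ft.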